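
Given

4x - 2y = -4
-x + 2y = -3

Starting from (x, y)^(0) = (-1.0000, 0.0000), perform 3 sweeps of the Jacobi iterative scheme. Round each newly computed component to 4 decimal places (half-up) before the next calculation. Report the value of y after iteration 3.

-2.5000

Iteration 1:
  x = (-4 - (-2)·0.0000) / (4) = -1.0000
  y = (-3 - (-1)·-1.0000) / (2) = -2.0000
Iteration 2:
  x = (-4 - (-2)·-2.0000) / (4) = -2.0000
  y = (-3 - (-1)·-1.0000) / (2) = -2.0000
Iteration 3:
  x = (-4 - (-2)·-2.0000) / (4) = -2.0000
  y = (-3 - (-1)·-2.0000) / (2) = -2.5000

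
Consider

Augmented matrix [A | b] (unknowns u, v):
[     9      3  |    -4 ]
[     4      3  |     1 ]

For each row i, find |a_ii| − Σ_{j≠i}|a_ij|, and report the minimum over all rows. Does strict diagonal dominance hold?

-1

row 1: |9| − (3) = 6
row 2: |3| − (4) = -1
minimum over rows = -1 → not strictly diagonally dominant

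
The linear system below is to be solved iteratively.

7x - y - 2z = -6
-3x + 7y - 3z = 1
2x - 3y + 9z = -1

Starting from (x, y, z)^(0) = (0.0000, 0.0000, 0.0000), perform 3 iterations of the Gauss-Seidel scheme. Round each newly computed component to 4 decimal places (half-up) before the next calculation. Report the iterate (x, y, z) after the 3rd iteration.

(-0.8886, -0.2347, 0.0081)

Iteration 1:
  x = (-6 - (-1)·0.0000 - (-2)·0.0000) / (7) = -0.8571
  y = (1 - (-3)·-0.8571 - (-3)·0.0000) / (7) = -0.2245
  z = (-1 - (2)·-0.8571 - (-3)·-0.2245) / (9) = 0.0045
Iteration 2:
  x = (-6 - (-1)·-0.2245 - (-2)·0.0045) / (7) = -0.8879
  y = (1 - (-3)·-0.8879 - (-3)·0.0045) / (7) = -0.2357
  z = (-1 - (2)·-0.8879 - (-3)·-0.2357) / (9) = 0.0076
Iteration 3:
  x = (-6 - (-1)·-0.2357 - (-2)·0.0076) / (7) = -0.8886
  y = (1 - (-3)·-0.8886 - (-3)·0.0076) / (7) = -0.2347
  z = (-1 - (2)·-0.8886 - (-3)·-0.2347) / (9) = 0.0081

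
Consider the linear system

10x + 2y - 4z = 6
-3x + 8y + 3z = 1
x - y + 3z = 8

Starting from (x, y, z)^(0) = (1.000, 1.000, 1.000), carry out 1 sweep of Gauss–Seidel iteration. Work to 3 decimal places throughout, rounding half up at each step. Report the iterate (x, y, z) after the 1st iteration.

Iteration 1:
  x = (6 - (2)·1.000 - (-4)·1.000) / (10) = 0.800
  y = (1 - (-3)·0.800 - (3)·1.000) / (8) = 0.050
  z = (8 - (1)·0.800 - (-1)·0.050) / (3) = 2.417

(0.800, 0.050, 2.417)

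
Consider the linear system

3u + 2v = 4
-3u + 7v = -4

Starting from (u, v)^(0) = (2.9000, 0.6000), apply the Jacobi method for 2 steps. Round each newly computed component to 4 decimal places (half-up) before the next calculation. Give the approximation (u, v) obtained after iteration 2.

(0.8857, -0.1714)

Iteration 1:
  u = (4 - (2)·0.6000) / (3) = 0.9333
  v = (-4 - (-3)·2.9000) / (7) = 0.6714
Iteration 2:
  u = (4 - (2)·0.6714) / (3) = 0.8857
  v = (-4 - (-3)·0.9333) / (7) = -0.1714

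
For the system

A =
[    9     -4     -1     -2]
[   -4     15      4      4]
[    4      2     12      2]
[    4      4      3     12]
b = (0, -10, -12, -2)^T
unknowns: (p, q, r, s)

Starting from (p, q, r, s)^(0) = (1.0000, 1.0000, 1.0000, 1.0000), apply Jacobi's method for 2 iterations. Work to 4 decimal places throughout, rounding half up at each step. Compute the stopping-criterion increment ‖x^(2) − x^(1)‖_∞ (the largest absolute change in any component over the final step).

Iteration 1:
  p = (0 - (-4)·1.0000 - (-1)·1.0000 - (-2)·1.0000) / (9) = 0.7778
  q = (-10 - (-4)·1.0000 - (4)·1.0000 - (4)·1.0000) / (15) = -0.9333
  r = (-12 - (4)·1.0000 - (2)·1.0000 - (2)·1.0000) / (12) = -1.6667
  s = (-2 - (4)·1.0000 - (4)·1.0000 - (3)·1.0000) / (12) = -1.0833
Iteration 2:
  p = (0 - (-4)·-0.9333 - (-1)·-1.6667 - (-2)·-1.0833) / (9) = -0.8407
  q = (-10 - (-4)·0.7778 - (4)·-1.6667 - (4)·-1.0833) / (15) = 0.2741
  r = (-12 - (4)·0.7778 - (2)·-0.9333 - (2)·-1.0833) / (12) = -0.9232
  s = (-2 - (4)·0.7778 - (4)·-0.9333 - (3)·-1.6667) / (12) = 0.3018
Change: (-1.6185, 1.2074, 0.7435, 1.3851) → max |·| = 1.6185

1.6185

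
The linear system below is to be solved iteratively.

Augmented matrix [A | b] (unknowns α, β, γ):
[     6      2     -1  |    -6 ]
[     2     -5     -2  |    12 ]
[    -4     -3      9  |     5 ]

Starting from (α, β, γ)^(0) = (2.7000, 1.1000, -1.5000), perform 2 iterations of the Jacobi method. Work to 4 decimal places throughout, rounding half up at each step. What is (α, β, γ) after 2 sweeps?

Iteration 1:
  α = (-6 - (2)·1.1000 - (-1)·-1.5000) / (6) = -1.6167
  β = (12 - (2)·2.7000 - (-2)·-1.5000) / (-5) = -0.7200
  γ = (5 - (-4)·2.7000 - (-3)·1.1000) / (9) = 2.1222
Iteration 2:
  α = (-6 - (2)·-0.7200 - (-1)·2.1222) / (6) = -0.4063
  β = (12 - (2)·-1.6167 - (-2)·2.1222) / (-5) = -3.8956
  γ = (5 - (-4)·-1.6167 - (-3)·-0.7200) / (9) = -0.4030

(-0.4063, -3.8956, -0.4030)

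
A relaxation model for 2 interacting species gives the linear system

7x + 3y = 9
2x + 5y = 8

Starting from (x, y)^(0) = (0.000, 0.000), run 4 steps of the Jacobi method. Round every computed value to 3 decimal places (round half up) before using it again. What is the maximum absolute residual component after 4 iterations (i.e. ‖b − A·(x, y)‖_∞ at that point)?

Iteration 1:
  x = (9 - (3)·0.000) / (7) = 1.286
  y = (8 - (2)·0.000) / (5) = 1.600
Iteration 2:
  x = (9 - (3)·1.600) / (7) = 0.600
  y = (8 - (2)·1.286) / (5) = 1.086
Iteration 3:
  x = (9 - (3)·1.086) / (7) = 0.820
  y = (8 - (2)·0.600) / (5) = 1.360
Iteration 4:
  x = (9 - (3)·1.360) / (7) = 0.703
  y = (8 - (2)·0.820) / (5) = 1.272
Residual b − A·x = (0.263, 0.234); ∞-norm = 0.263

0.263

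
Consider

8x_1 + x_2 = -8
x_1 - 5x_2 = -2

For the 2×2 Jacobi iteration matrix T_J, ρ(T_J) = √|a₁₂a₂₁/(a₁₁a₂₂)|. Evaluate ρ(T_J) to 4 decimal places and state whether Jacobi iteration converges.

0.1581

a₁₂a₂₁/(a₁₁a₂₂) = (1)·(1) / ((8)·(-5)) = -0.025000
ρ = √|-0.025000| = √0.025000 = 0.1581
ρ < 1, so Jacobi converges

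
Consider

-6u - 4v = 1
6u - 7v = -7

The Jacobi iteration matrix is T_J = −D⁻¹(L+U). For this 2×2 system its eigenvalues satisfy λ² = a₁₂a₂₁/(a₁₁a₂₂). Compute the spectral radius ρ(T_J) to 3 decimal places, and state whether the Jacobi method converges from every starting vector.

a₁₂a₂₁/(a₁₁a₂₂) = (-4)·(6) / ((-6)·(-7)) = -0.571429
ρ = √|-0.571429| = √0.571429 = 0.756
ρ < 1, so Jacobi converges

0.756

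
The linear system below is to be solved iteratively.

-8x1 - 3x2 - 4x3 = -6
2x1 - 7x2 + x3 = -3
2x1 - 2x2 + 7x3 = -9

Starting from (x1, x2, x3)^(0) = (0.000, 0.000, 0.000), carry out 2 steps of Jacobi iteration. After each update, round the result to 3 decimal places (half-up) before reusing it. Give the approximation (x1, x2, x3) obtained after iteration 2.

(1.232, 0.459, -1.377)

Iteration 1:
  x1 = (-6 - (-3)·0.000 - (-4)·0.000) / (-8) = 0.750
  x2 = (-3 - (2)·0.000 - (1)·0.000) / (-7) = 0.429
  x3 = (-9 - (2)·0.000 - (-2)·0.000) / (7) = -1.286
Iteration 2:
  x1 = (-6 - (-3)·0.429 - (-4)·-1.286) / (-8) = 1.232
  x2 = (-3 - (2)·0.750 - (1)·-1.286) / (-7) = 0.459
  x3 = (-9 - (2)·0.750 - (-2)·0.429) / (7) = -1.377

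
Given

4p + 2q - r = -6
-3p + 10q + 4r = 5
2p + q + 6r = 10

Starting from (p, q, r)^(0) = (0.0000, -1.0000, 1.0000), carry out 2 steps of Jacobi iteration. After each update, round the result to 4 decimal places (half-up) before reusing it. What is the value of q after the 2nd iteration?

Iteration 1:
  p = (-6 - (2)·-1.0000 - (-1)·1.0000) / (4) = -0.7500
  q = (5 - (-3)·0.0000 - (4)·1.0000) / (10) = 0.1000
  r = (10 - (2)·0.0000 - (1)·-1.0000) / (6) = 1.8333
Iteration 2:
  p = (-6 - (2)·0.1000 - (-1)·1.8333) / (4) = -1.0917
  q = (5 - (-3)·-0.7500 - (4)·1.8333) / (10) = -0.4583
  r = (10 - (2)·-0.7500 - (1)·0.1000) / (6) = 1.9000

-0.4583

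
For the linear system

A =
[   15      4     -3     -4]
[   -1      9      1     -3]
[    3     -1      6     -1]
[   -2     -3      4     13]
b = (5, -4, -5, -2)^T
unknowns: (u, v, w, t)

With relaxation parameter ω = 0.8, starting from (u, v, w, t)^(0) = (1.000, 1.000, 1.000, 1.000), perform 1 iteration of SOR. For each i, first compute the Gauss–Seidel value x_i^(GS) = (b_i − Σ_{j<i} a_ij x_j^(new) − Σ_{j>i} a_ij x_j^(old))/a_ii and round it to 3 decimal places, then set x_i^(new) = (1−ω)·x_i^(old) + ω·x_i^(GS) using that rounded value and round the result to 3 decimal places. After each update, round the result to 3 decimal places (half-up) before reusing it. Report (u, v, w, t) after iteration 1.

(0.626, 0.078, -0.574, 0.310)

Iteration 1:
  u: GS value = (5 - (4)·1.000 - (-3)·1.000 - (-4)·1.000) / (15) = 0.533;  u ← (1−ω)·1.000 + ω·0.533 = 0.626
  v: GS value = (-4 - (-1)·0.626 - (1)·1.000 - (-3)·1.000) / (9) = -0.153;  v ← (1−ω)·1.000 + ω·-0.153 = 0.078
  w: GS value = (-5 - (3)·0.626 - (-1)·0.078 - (-1)·1.000) / (6) = -0.967;  w ← (1−ω)·1.000 + ω·-0.967 = -0.574
  t: GS value = (-2 - (-2)·0.626 - (-3)·0.078 - (4)·-0.574) / (13) = 0.137;  t ← (1−ω)·1.000 + ω·0.137 = 0.310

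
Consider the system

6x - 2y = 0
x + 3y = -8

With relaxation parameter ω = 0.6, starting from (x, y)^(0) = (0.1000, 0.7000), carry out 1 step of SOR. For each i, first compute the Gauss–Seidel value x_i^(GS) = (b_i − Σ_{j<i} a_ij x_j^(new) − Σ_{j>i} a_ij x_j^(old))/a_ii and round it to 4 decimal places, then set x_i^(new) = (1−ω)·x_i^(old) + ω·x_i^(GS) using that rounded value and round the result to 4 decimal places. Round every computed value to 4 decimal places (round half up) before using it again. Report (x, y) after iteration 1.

(0.1800, -1.3560)

Iteration 1:
  x: GS value = (0 - (-2)·0.7000) / (6) = 0.2333;  x ← (1−ω)·0.1000 + ω·0.2333 = 0.1800
  y: GS value = (-8 - (1)·0.1800) / (3) = -2.7267;  y ← (1−ω)·0.7000 + ω·-2.7267 = -1.3560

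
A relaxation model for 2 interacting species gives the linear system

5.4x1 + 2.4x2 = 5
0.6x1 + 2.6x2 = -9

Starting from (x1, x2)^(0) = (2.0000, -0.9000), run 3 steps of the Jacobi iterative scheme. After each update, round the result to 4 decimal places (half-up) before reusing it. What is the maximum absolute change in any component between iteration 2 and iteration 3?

Iteration 1:
  x1 = (5 - (2.4)·-0.9000) / (5.4) = 1.3259
  x2 = (-9 - (0.6)·2.0000) / (2.6) = -3.9231
Iteration 2:
  x1 = (5 - (2.4)·-3.9231) / (5.4) = 2.6695
  x2 = (-9 - (0.6)·1.3259) / (2.6) = -3.7675
Iteration 3:
  x1 = (5 - (2.4)·-3.7675) / (5.4) = 2.6004
  x2 = (-9 - (0.6)·2.6695) / (2.6) = -4.0776
Change: (-0.0691, -0.3101) → max |·| = 0.3101

0.3101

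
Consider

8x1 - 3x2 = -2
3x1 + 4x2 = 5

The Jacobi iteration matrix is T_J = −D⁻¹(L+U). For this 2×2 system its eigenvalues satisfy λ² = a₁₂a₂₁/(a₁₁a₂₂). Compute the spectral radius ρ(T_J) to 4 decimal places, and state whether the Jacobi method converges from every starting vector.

a₁₂a₂₁/(a₁₁a₂₂) = (-3)·(3) / ((8)·(4)) = -0.281250
ρ = √|-0.281250| = √0.281250 = 0.5303
ρ < 1, so Jacobi converges

0.5303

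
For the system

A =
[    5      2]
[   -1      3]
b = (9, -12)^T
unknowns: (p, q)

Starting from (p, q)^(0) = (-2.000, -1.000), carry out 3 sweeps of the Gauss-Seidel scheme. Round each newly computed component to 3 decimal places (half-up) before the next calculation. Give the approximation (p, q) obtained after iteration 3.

Iteration 1:
  p = (9 - (2)·-1.000) / (5) = 2.200
  q = (-12 - (-1)·2.200) / (3) = -3.267
Iteration 2:
  p = (9 - (2)·-3.267) / (5) = 3.107
  q = (-12 - (-1)·3.107) / (3) = -2.964
Iteration 3:
  p = (9 - (2)·-2.964) / (5) = 2.986
  q = (-12 - (-1)·2.986) / (3) = -3.005

(2.986, -3.005)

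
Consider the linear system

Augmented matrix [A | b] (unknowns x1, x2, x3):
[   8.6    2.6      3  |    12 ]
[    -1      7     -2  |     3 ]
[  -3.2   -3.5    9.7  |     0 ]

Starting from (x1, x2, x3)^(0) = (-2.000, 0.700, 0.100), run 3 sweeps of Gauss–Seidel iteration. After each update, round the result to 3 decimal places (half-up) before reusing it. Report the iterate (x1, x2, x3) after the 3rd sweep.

(0.962, 0.737, 0.583)

Iteration 1:
  x1 = (12 - (2.6)·0.700 - (3)·0.100) / (8.6) = 1.149
  x2 = (3 - (-1)·1.149 - (-2)·0.100) / (7) = 0.621
  x3 = (0 - (-3.2)·1.149 - (-3.5)·0.621) / (9.7) = 0.603
Iteration 2:
  x1 = (12 - (2.6)·0.621 - (3)·0.603) / (8.6) = 0.997
  x2 = (3 - (-1)·0.997 - (-2)·0.603) / (7) = 0.743
  x3 = (0 - (-3.2)·0.997 - (-3.5)·0.743) / (9.7) = 0.597
Iteration 3:
  x1 = (12 - (2.6)·0.743 - (3)·0.597) / (8.6) = 0.962
  x2 = (3 - (-1)·0.962 - (-2)·0.597) / (7) = 0.737
  x3 = (0 - (-3.2)·0.962 - (-3.5)·0.737) / (9.7) = 0.583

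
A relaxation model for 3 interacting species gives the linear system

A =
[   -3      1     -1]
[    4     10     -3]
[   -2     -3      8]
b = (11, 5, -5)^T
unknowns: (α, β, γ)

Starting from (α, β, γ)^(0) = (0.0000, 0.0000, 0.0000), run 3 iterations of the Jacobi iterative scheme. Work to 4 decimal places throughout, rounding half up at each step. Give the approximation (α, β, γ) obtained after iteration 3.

(-2.6222, 1.4104, -0.7807)

Iteration 1:
  α = (11 - (1)·0.0000 - (-1)·0.0000) / (-3) = -3.6667
  β = (5 - (4)·0.0000 - (-3)·0.0000) / (10) = 0.5000
  γ = (-5 - (-2)·0.0000 - (-3)·0.0000) / (8) = -0.6250
Iteration 2:
  α = (11 - (1)·0.5000 - (-1)·-0.6250) / (-3) = -3.2917
  β = (5 - (4)·-3.6667 - (-3)·-0.6250) / (10) = 1.7792
  γ = (-5 - (-2)·-3.6667 - (-3)·0.5000) / (8) = -1.3542
Iteration 3:
  α = (11 - (1)·1.7792 - (-1)·-1.3542) / (-3) = -2.6222
  β = (5 - (4)·-3.2917 - (-3)·-1.3542) / (10) = 1.4104
  γ = (-5 - (-2)·-3.2917 - (-3)·1.7792) / (8) = -0.7807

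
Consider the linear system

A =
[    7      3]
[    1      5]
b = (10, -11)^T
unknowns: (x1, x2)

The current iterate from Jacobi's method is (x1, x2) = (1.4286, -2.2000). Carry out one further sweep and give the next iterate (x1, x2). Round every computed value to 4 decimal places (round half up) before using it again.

One sweep:
  x1 = (10 - (3)·-2.2000) / (7) = 2.3714
  x2 = (-11 - (1)·1.4286) / (5) = -2.4857

(2.3714, -2.4857)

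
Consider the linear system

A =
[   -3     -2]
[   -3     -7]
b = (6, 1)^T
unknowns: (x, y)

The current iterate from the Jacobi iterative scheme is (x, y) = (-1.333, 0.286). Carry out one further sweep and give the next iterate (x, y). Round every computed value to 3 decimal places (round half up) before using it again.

(-2.191, 0.428)

One sweep:
  x = (6 - (-2)·0.286) / (-3) = -2.191
  y = (1 - (-3)·-1.333) / (-7) = 0.428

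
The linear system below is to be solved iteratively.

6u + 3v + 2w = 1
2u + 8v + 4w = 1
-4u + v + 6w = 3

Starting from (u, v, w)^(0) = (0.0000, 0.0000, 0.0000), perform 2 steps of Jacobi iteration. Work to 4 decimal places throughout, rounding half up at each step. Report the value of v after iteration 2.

-0.1667

Iteration 1:
  u = (1 - (3)·0.0000 - (2)·0.0000) / (6) = 0.1667
  v = (1 - (2)·0.0000 - (4)·0.0000) / (8) = 0.1250
  w = (3 - (-4)·0.0000 - (1)·0.0000) / (6) = 0.5000
Iteration 2:
  u = (1 - (3)·0.1250 - (2)·0.5000) / (6) = -0.0625
  v = (1 - (2)·0.1667 - (4)·0.5000) / (8) = -0.1667
  w = (3 - (-4)·0.1667 - (1)·0.1250) / (6) = 0.5903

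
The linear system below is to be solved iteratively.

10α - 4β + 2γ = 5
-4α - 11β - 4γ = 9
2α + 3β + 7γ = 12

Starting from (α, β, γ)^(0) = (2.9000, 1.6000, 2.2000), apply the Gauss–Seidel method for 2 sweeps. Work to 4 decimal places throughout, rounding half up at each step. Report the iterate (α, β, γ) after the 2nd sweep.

(-0.7125, -1.4016, 2.5185)

Iteration 1:
  α = (5 - (-4)·1.6000 - (2)·2.2000) / (10) = 0.7000
  β = (9 - (-4)·0.7000 - (-4)·2.2000) / (-11) = -1.8727
  γ = (12 - (2)·0.7000 - (3)·-1.8727) / (7) = 2.3169
Iteration 2:
  α = (5 - (-4)·-1.8727 - (2)·2.3169) / (10) = -0.7125
  β = (9 - (-4)·-0.7125 - (-4)·2.3169) / (-11) = -1.4016
  γ = (12 - (2)·-0.7125 - (3)·-1.4016) / (7) = 2.5185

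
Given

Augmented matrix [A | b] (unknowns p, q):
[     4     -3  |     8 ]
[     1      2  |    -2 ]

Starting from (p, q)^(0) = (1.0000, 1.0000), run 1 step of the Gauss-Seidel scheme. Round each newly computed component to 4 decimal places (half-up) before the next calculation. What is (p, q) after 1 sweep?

Iteration 1:
  p = (8 - (-3)·1.0000) / (4) = 2.7500
  q = (-2 - (1)·2.7500) / (2) = -2.3750

(2.7500, -2.3750)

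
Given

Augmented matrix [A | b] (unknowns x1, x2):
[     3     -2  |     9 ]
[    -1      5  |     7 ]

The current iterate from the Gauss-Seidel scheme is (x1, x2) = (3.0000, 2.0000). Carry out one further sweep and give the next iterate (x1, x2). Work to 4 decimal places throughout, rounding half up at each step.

(4.3333, 2.2667)

One sweep:
  x1 = (9 - (-2)·2.0000) / (3) = 4.3333
  x2 = (7 - (-1)·4.3333) / (5) = 2.2667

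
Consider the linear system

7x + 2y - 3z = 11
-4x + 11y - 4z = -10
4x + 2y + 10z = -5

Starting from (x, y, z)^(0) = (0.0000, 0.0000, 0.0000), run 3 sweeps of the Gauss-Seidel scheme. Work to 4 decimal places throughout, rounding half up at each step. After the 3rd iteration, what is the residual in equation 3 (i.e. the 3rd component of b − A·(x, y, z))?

Iteration 1:
  x = (11 - (2)·0.0000 - (-3)·0.0000) / (7) = 1.5714
  y = (-10 - (-4)·1.5714 - (-4)·0.0000) / (11) = -0.3377
  z = (-5 - (4)·1.5714 - (2)·-0.3377) / (10) = -1.0610
Iteration 2:
  x = (11 - (2)·-0.3377 - (-3)·-1.0610) / (7) = 1.2132
  y = (-10 - (-4)·1.2132 - (-4)·-1.0610) / (11) = -0.8537
  z = (-5 - (4)·1.2132 - (2)·-0.8537) / (10) = -0.8145
Iteration 3:
  x = (11 - (2)·-0.8537 - (-3)·-0.8145) / (7) = 1.4663
  y = (-10 - (-4)·1.4663 - (-4)·-0.8145) / (11) = -0.6721
  z = (-5 - (4)·1.4663 - (2)·-0.6721) / (10) = -0.9521
Residual b − A·x = (-0.7762, -0.5501, 0.0000)

0.0000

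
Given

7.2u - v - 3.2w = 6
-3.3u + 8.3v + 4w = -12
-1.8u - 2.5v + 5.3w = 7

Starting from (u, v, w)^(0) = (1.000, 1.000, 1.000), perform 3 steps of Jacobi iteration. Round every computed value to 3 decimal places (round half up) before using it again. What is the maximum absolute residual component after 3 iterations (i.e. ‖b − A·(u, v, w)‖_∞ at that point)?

Iteration 1:
  u = (6 - (-1)·1.000 - (-3.2)·1.000) / (7.2) = 1.417
  v = (-12 - (-3.3)·1.000 - (4)·1.000) / (8.3) = -1.530
  w = (7 - (-1.8)·1.000 - (-2.5)·1.000) / (5.3) = 2.132
Iteration 2:
  u = (6 - (-1)·-1.530 - (-3.2)·2.132) / (7.2) = 1.568
  v = (-12 - (-3.3)·1.417 - (4)·2.132) / (8.3) = -1.910
  w = (7 - (-1.8)·1.417 - (-2.5)·-1.530) / (5.3) = 1.080
Iteration 3:
  u = (6 - (-1)·-1.910 - (-3.2)·1.080) / (7.2) = 1.048
  v = (-12 - (-3.3)·1.568 - (4)·1.080) / (8.3) = -1.343
  w = (7 - (-1.8)·1.568 - (-2.5)·-1.910) / (5.3) = 0.952
Residual b − A·x = (0.158, -1.203, 0.483); ∞-norm = 1.203

1.203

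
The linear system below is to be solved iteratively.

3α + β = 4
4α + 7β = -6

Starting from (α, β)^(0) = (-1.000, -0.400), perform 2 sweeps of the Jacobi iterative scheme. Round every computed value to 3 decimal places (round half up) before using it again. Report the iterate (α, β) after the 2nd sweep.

Iteration 1:
  α = (4 - (1)·-0.400) / (3) = 1.467
  β = (-6 - (4)·-1.000) / (7) = -0.286
Iteration 2:
  α = (4 - (1)·-0.286) / (3) = 1.429
  β = (-6 - (4)·1.467) / (7) = -1.695

(1.429, -1.695)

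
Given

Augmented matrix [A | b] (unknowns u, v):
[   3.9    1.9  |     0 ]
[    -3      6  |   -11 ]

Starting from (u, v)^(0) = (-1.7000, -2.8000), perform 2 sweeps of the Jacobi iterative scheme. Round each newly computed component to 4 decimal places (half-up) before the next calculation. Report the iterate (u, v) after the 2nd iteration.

(1.3072, -1.1513)

Iteration 1:
  u = (0 - (1.9)·-2.8000) / (3.9) = 1.3641
  v = (-11 - (-3)·-1.7000) / (6) = -2.6833
Iteration 2:
  u = (0 - (1.9)·-2.6833) / (3.9) = 1.3072
  v = (-11 - (-3)·1.3641) / (6) = -1.1513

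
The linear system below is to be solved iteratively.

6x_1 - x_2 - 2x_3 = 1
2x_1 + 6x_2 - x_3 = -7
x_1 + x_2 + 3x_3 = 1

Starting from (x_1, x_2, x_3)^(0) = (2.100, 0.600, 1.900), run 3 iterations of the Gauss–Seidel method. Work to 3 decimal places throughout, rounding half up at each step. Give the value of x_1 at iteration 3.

0.202

Iteration 1:
  x_1 = (1 - (-1)·0.600 - (-2)·1.900) / (6) = 0.900
  x_2 = (-7 - (2)·0.900 - (-1)·1.900) / (6) = -1.150
  x_3 = (1 - (1)·0.900 - (1)·-1.150) / (3) = 0.417
Iteration 2:
  x_1 = (1 - (-1)·-1.150 - (-2)·0.417) / (6) = 0.114
  x_2 = (-7 - (2)·0.114 - (-1)·0.417) / (6) = -1.135
  x_3 = (1 - (1)·0.114 - (1)·-1.135) / (3) = 0.674
Iteration 3:
  x_1 = (1 - (-1)·-1.135 - (-2)·0.674) / (6) = 0.202
  x_2 = (-7 - (2)·0.202 - (-1)·0.674) / (6) = -1.122
  x_3 = (1 - (1)·0.202 - (1)·-1.122) / (3) = 0.640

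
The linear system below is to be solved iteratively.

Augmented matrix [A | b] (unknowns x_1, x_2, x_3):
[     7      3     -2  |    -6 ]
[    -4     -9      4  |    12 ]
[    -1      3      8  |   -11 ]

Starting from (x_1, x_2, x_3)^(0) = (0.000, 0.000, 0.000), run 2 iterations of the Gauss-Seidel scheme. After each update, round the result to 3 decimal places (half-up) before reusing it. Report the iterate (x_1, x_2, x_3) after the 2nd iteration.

Iteration 1:
  x_1 = (-6 - (3)·0.000 - (-2)·0.000) / (7) = -0.857
  x_2 = (12 - (-4)·-0.857 - (4)·0.000) / (-9) = -0.952
  x_3 = (-11 - (-1)·-0.857 - (3)·-0.952) / (8) = -1.125
Iteration 2:
  x_1 = (-6 - (3)·-0.952 - (-2)·-1.125) / (7) = -0.771
  x_2 = (12 - (-4)·-0.771 - (4)·-1.125) / (-9) = -1.491
  x_3 = (-11 - (-1)·-0.771 - (3)·-1.491) / (8) = -0.912

(-0.771, -1.491, -0.912)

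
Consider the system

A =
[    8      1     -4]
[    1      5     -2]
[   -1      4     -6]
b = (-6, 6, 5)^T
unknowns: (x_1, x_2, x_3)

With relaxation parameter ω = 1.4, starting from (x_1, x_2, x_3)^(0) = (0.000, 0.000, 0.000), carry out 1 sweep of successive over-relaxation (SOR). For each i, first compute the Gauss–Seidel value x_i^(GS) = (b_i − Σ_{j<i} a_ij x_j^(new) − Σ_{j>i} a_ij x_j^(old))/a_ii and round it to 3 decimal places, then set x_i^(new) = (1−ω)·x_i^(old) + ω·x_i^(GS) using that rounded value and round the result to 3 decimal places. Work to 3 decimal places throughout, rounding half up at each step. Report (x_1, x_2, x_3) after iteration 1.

(-1.050, 1.974, 0.921)

Iteration 1:
  x_1: GS value = (-6 - (1)·0.000 - (-4)·0.000) / (8) = -0.750;  x_1 ← (1−ω)·0.000 + ω·-0.750 = -1.050
  x_2: GS value = (6 - (1)·-1.050 - (-2)·0.000) / (5) = 1.410;  x_2 ← (1−ω)·0.000 + ω·1.410 = 1.974
  x_3: GS value = (5 - (-1)·-1.050 - (4)·1.974) / (-6) = 0.658;  x_3 ← (1−ω)·0.000 + ω·0.658 = 0.921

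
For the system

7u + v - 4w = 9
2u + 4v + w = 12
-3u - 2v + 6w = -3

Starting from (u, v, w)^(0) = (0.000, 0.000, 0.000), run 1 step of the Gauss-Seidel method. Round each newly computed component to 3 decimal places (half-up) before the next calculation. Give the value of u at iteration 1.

Iteration 1:
  u = (9 - (1)·0.000 - (-4)·0.000) / (7) = 1.286
  v = (12 - (2)·1.286 - (1)·0.000) / (4) = 2.357
  w = (-3 - (-3)·1.286 - (-2)·2.357) / (6) = 0.929

1.286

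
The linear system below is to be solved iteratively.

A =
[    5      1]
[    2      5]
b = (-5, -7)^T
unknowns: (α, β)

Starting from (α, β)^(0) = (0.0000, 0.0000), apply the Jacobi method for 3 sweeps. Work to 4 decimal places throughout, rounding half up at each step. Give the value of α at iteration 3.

Iteration 1:
  α = (-5 - (1)·0.0000) / (5) = -1.0000
  β = (-7 - (2)·0.0000) / (5) = -1.4000
Iteration 2:
  α = (-5 - (1)·-1.4000) / (5) = -0.7200
  β = (-7 - (2)·-1.0000) / (5) = -1.0000
Iteration 3:
  α = (-5 - (1)·-1.0000) / (5) = -0.8000
  β = (-7 - (2)·-0.7200) / (5) = -1.1120

-0.8000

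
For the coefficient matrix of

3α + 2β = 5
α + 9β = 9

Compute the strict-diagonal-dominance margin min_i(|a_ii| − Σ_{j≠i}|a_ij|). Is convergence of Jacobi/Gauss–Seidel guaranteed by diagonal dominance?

row 1: |3| − (2) = 1
row 2: |9| − (1) = 8
minimum over rows = 1 → strictly diagonally dominant (convergence guaranteed)

1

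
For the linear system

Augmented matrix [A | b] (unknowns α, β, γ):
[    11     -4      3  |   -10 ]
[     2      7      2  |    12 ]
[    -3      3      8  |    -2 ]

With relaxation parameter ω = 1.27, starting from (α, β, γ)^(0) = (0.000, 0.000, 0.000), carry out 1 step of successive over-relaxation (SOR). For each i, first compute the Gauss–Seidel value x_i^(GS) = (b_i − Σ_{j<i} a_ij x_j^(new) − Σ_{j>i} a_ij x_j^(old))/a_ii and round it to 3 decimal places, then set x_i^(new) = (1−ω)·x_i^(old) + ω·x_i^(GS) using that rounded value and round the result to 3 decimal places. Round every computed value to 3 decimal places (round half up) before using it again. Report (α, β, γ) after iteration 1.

Iteration 1:
  α: GS value = (-10 - (-4)·0.000 - (3)·0.000) / (11) = -0.909;  α ← (1−ω)·0.000 + ω·-0.909 = -1.154
  β: GS value = (12 - (2)·-1.154 - (2)·0.000) / (7) = 2.044;  β ← (1−ω)·0.000 + ω·2.044 = 2.596
  γ: GS value = (-2 - (-3)·-1.154 - (3)·2.596) / (8) = -1.656;  γ ← (1−ω)·0.000 + ω·-1.656 = -2.103

(-1.154, 2.596, -2.103)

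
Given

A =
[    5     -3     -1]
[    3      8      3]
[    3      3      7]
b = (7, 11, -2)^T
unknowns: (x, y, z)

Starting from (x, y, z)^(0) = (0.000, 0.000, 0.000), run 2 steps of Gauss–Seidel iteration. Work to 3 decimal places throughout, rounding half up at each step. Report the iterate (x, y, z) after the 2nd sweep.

(1.660, 1.221, -1.520)

Iteration 1:
  x = (7 - (-3)·0.000 - (-1)·0.000) / (5) = 1.400
  y = (11 - (3)·1.400 - (3)·0.000) / (8) = 0.850
  z = (-2 - (3)·1.400 - (3)·0.850) / (7) = -1.250
Iteration 2:
  x = (7 - (-3)·0.850 - (-1)·-1.250) / (5) = 1.660
  y = (11 - (3)·1.660 - (3)·-1.250) / (8) = 1.221
  z = (-2 - (3)·1.660 - (3)·1.221) / (7) = -1.520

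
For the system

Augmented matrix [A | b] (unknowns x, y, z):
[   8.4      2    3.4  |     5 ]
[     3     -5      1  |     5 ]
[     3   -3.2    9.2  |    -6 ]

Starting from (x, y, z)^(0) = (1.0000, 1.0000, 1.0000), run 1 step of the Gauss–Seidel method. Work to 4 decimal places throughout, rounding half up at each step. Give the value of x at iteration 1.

-0.0476

Iteration 1:
  x = (5 - (2)·1.0000 - (3.4)·1.0000) / (8.4) = -0.0476
  y = (5 - (3)·-0.0476 - (1)·1.0000) / (-5) = -0.8286
  z = (-6 - (3)·-0.0476 - (-3.2)·-0.8286) / (9.2) = -0.9249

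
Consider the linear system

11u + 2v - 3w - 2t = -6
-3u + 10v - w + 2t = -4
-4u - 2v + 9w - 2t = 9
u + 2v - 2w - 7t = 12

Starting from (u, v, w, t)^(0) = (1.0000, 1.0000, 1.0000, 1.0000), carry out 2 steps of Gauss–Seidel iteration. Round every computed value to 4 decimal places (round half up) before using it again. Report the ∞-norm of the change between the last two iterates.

0.7230

Iteration 1:
  u = (-6 - (2)·1.0000 - (-3)·1.0000 - (-2)·1.0000) / (11) = -0.2727
  v = (-4 - (-3)·-0.2727 - (-1)·1.0000 - (2)·1.0000) / (10) = -0.5818
  w = (9 - (-4)·-0.2727 - (-2)·-0.5818 - (-2)·1.0000) / (9) = 0.9717
  t = (12 - (1)·-0.2727 - (2)·-0.5818 - (-2)·0.9717) / (-7) = -2.1971
Iteration 2:
  u = (-6 - (2)·-0.5818 - (-3)·0.9717 - (-2)·-2.1971) / (11) = -0.5741
  v = (-4 - (-3)·-0.5741 - (-1)·0.9717 - (2)·-2.1971) / (10) = -0.0356
  w = (9 - (-4)·-0.5741 - (-2)·-0.0356 - (-2)·-2.1971) / (9) = 0.2487
  t = (12 - (1)·-0.5741 - (2)·-0.0356 - (-2)·0.2487) / (-7) = -1.8775
Change: (-0.3014, 0.5462, -0.7230, 0.3196) → max |·| = 0.7230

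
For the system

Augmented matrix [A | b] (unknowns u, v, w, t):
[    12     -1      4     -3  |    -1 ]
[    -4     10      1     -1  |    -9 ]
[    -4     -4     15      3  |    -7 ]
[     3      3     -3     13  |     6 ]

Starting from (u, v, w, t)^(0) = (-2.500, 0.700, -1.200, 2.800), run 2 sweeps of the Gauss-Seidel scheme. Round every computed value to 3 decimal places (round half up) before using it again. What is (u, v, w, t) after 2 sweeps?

(0.177, -0.748, -0.630, 0.448)

Iteration 1:
  u = (-1 - (-1)·0.700 - (4)·-1.200 - (-3)·2.800) / (12) = 1.075
  v = (-9 - (-4)·1.075 - (1)·-1.200 - (-1)·2.800) / (10) = -0.070
  w = (-7 - (-4)·1.075 - (-4)·-0.070 - (3)·2.800) / (15) = -0.759
  t = (6 - (3)·1.075 - (3)·-0.070 - (-3)·-0.759) / (13) = 0.054
Iteration 2:
  u = (-1 - (-1)·-0.070 - (4)·-0.759 - (-3)·0.054) / (12) = 0.177
  v = (-9 - (-4)·0.177 - (1)·-0.759 - (-1)·0.054) / (10) = -0.748
  w = (-7 - (-4)·0.177 - (-4)·-0.748 - (3)·0.054) / (15) = -0.630
  t = (6 - (3)·0.177 - (3)·-0.748 - (-3)·-0.630) / (13) = 0.448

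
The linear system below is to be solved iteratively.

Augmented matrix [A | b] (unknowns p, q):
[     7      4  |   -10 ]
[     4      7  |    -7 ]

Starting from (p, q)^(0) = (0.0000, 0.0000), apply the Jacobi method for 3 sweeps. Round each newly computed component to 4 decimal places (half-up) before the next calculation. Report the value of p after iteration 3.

-1.3236

Iteration 1:
  p = (-10 - (4)·0.0000) / (7) = -1.4286
  q = (-7 - (4)·0.0000) / (7) = -1.0000
Iteration 2:
  p = (-10 - (4)·-1.0000) / (7) = -0.8571
  q = (-7 - (4)·-1.4286) / (7) = -0.1837
Iteration 3:
  p = (-10 - (4)·-0.1837) / (7) = -1.3236
  q = (-7 - (4)·-0.8571) / (7) = -0.5102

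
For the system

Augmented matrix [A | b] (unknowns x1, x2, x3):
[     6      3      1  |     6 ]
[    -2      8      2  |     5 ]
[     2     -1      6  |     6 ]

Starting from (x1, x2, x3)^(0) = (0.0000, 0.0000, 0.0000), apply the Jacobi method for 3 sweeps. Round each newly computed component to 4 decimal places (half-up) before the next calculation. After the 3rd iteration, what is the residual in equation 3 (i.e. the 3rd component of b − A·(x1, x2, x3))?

Iteration 1:
  x1 = (6 - (3)·0.0000 - (1)·0.0000) / (6) = 1.0000
  x2 = (5 - (-2)·0.0000 - (2)·0.0000) / (8) = 0.6250
  x3 = (6 - (2)·0.0000 - (-1)·0.0000) / (6) = 1.0000
Iteration 2:
  x1 = (6 - (3)·0.6250 - (1)·1.0000) / (6) = 0.5208
  x2 = (5 - (-2)·1.0000 - (2)·1.0000) / (8) = 0.6250
  x3 = (6 - (2)·1.0000 - (-1)·0.6250) / (6) = 0.7708
Iteration 3:
  x1 = (6 - (3)·0.6250 - (1)·0.7708) / (6) = 0.5590
  x2 = (5 - (-2)·0.5208 - (2)·0.7708) / (8) = 0.5625
  x3 = (6 - (2)·0.5208 - (-1)·0.6250) / (6) = 0.9306
Residual b − A·x = (0.0279, -0.2432, -0.1391)

-0.1391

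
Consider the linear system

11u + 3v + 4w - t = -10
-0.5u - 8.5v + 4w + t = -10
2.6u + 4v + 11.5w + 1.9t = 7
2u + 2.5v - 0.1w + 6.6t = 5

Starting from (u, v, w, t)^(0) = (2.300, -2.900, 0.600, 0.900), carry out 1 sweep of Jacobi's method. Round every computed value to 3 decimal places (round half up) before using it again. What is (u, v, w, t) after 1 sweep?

(-0.255, 1.429, 0.949, 1.168)

Iteration 1:
  u = (-10 - (3)·-2.900 - (4)·0.600 - (-1)·0.900) / (11) = -0.255
  v = (-10 - (-0.5)·2.300 - (4)·0.600 - (1)·0.900) / (-8.5) = 1.429
  w = (7 - (2.6)·2.300 - (4)·-2.900 - (1.9)·0.900) / (11.5) = 0.949
  t = (5 - (2)·2.300 - (2.5)·-2.900 - (-0.1)·0.600) / (6.6) = 1.168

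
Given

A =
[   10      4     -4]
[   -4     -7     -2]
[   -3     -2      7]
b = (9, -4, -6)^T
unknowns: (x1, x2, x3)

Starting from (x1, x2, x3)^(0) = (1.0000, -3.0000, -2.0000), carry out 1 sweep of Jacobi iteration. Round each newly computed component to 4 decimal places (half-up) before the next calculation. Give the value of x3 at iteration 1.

Iteration 1:
  x1 = (9 - (4)·-3.0000 - (-4)·-2.0000) / (10) = 1.3000
  x2 = (-4 - (-4)·1.0000 - (-2)·-2.0000) / (-7) = 0.5714
  x3 = (-6 - (-3)·1.0000 - (-2)·-3.0000) / (7) = -1.2857

-1.2857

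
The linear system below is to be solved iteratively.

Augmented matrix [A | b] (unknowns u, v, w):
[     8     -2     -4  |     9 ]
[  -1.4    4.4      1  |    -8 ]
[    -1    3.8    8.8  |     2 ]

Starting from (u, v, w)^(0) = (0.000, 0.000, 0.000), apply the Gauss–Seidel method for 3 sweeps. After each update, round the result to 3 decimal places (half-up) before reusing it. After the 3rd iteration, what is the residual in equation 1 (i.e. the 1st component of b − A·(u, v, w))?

-0.006

Iteration 1:
  u = (9 - (-2)·0.000 - (-4)·0.000) / (8) = 1.125
  v = (-8 - (-1.4)·1.125 - (1)·0.000) / (4.4) = -1.460
  w = (2 - (-1)·1.125 - (3.8)·-1.460) / (8.8) = 0.986
Iteration 2:
  u = (9 - (-2)·-1.460 - (-4)·0.986) / (8) = 1.253
  v = (-8 - (-1.4)·1.253 - (1)·0.986) / (4.4) = -1.644
  w = (2 - (-1)·1.253 - (3.8)·-1.644) / (8.8) = 1.080
Iteration 3:
  u = (9 - (-2)·-1.644 - (-4)·1.080) / (8) = 1.254
  v = (-8 - (-1.4)·1.254 - (1)·1.080) / (4.4) = -1.665
  w = (2 - (-1)·1.254 - (3.8)·-1.665) / (8.8) = 1.089
Residual b − A·x = (-0.006, -0.007, -0.002)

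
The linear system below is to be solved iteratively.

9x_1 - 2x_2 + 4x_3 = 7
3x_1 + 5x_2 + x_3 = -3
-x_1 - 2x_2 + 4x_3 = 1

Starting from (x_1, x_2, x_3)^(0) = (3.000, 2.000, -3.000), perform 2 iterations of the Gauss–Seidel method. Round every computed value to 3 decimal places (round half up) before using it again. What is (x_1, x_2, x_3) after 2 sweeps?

Iteration 1:
  x_1 = (7 - (-2)·2.000 - (4)·-3.000) / (9) = 2.556
  x_2 = (-3 - (3)·2.556 - (1)·-3.000) / (5) = -1.534
  x_3 = (1 - (-1)·2.556 - (-2)·-1.534) / (4) = 0.122
Iteration 2:
  x_1 = (7 - (-2)·-1.534 - (4)·0.122) / (9) = 0.383
  x_2 = (-3 - (3)·0.383 - (1)·0.122) / (5) = -0.854
  x_3 = (1 - (-1)·0.383 - (-2)·-0.854) / (4) = -0.081

(0.383, -0.854, -0.081)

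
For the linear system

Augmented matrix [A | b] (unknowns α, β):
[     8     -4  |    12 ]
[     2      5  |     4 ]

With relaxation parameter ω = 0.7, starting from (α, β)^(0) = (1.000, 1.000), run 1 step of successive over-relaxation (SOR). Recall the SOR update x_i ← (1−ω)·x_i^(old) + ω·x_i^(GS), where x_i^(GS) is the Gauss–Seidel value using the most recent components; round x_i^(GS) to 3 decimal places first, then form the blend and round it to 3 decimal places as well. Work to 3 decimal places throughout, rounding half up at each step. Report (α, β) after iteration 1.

(1.700, 0.384)

Iteration 1:
  α: GS value = (12 - (-4)·1.000) / (8) = 2.000;  α ← (1−ω)·1.000 + ω·2.000 = 1.700
  β: GS value = (4 - (2)·1.700) / (5) = 0.120;  β ← (1−ω)·1.000 + ω·0.120 = 0.384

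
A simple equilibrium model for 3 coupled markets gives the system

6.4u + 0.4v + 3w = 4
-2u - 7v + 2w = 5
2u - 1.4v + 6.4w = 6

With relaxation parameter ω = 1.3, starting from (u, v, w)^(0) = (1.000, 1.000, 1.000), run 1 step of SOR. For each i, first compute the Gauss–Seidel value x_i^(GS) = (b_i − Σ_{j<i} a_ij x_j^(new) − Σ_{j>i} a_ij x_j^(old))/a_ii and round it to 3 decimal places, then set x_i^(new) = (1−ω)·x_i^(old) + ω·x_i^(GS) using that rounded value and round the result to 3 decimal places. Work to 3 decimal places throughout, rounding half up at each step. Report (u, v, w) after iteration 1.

Iteration 1:
  u: GS value = (4 - (0.4)·1.000 - (3)·1.000) / (6.4) = 0.094;  u ← (1−ω)·1.000 + ω·0.094 = -0.178
  v: GS value = (5 - (-2)·-0.178 - (2)·1.000) / (-7) = -0.378;  v ← (1−ω)·1.000 + ω·-0.378 = -0.791
  w: GS value = (6 - (2)·-0.178 - (-1.4)·-0.791) / (6.4) = 0.820;  w ← (1−ω)·1.000 + ω·0.820 = 0.766

(-0.178, -0.791, 0.766)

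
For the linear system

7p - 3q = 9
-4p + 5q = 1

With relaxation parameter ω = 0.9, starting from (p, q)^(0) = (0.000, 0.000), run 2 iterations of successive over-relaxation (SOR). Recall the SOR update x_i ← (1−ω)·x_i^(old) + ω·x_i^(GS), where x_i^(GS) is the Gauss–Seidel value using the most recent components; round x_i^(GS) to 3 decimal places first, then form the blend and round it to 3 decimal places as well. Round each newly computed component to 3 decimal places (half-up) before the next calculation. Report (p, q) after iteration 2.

Iteration 1:
  p: GS value = (9 - (-3)·0.000) / (7) = 1.286;  p ← (1−ω)·0.000 + ω·1.286 = 1.157
  q: GS value = (1 - (-4)·1.157) / (5) = 1.126;  q ← (1−ω)·0.000 + ω·1.126 = 1.013
Iteration 2:
  p: GS value = (9 - (-3)·1.013) / (7) = 1.720;  p ← (1−ω)·1.157 + ω·1.720 = 1.664
  q: GS value = (1 - (-4)·1.664) / (5) = 1.531;  q ← (1−ω)·1.013 + ω·1.531 = 1.479

(1.664, 1.479)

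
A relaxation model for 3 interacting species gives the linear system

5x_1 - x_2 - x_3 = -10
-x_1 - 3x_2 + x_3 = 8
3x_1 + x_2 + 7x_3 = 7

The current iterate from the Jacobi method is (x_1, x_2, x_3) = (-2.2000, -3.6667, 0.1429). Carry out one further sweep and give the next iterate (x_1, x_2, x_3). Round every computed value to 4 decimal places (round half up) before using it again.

One sweep:
  x_1 = (-10 - (-1)·-3.6667 - (-1)·0.1429) / (5) = -2.7048
  x_2 = (8 - (-1)·-2.2000 - (1)·0.1429) / (-3) = -1.8857
  x_3 = (7 - (3)·-2.2000 - (1)·-3.6667) / (7) = 2.4667

(-2.7048, -1.8857, 2.4667)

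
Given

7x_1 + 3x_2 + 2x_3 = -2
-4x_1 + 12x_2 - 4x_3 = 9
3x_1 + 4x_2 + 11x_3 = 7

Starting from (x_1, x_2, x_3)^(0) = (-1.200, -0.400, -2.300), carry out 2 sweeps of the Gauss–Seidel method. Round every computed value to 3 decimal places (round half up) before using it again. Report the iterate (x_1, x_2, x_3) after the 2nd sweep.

(-0.479, 0.733, 0.500)

Iteration 1:
  x_1 = (-2 - (3)·-0.400 - (2)·-2.300) / (7) = 0.543
  x_2 = (9 - (-4)·0.543 - (-4)·-2.300) / (12) = 0.164
  x_3 = (7 - (3)·0.543 - (4)·0.164) / (11) = 0.429
Iteration 2:
  x_1 = (-2 - (3)·0.164 - (2)·0.429) / (7) = -0.479
  x_2 = (9 - (-4)·-0.479 - (-4)·0.429) / (12) = 0.733
  x_3 = (7 - (3)·-0.479 - (4)·0.733) / (11) = 0.500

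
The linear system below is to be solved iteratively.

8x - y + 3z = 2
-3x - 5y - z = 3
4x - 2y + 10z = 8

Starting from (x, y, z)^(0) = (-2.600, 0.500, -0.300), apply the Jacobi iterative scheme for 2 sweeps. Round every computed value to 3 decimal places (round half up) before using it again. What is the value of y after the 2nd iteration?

-1.243

Iteration 1:
  x = (2 - (-1)·0.500 - (3)·-0.300) / (8) = 0.425
  y = (3 - (-3)·-2.600 - (-1)·-0.300) / (-5) = 1.020
  z = (8 - (4)·-2.600 - (-2)·0.500) / (10) = 1.940
Iteration 2:
  x = (2 - (-1)·1.020 - (3)·1.940) / (8) = -0.350
  y = (3 - (-3)·0.425 - (-1)·1.940) / (-5) = -1.243
  z = (8 - (4)·0.425 - (-2)·1.020) / (10) = 0.834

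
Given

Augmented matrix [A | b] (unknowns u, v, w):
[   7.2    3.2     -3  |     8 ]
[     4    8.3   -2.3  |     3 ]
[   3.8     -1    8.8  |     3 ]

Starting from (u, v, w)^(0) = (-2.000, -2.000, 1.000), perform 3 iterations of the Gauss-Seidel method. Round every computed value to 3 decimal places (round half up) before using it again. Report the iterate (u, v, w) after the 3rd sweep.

Iteration 1:
  u = (8 - (3.2)·-2.000 - (-3)·1.000) / (7.2) = 2.417
  v = (3 - (4)·2.417 - (-2.3)·1.000) / (8.3) = -0.526
  w = (3 - (3.8)·2.417 - (-1)·-0.526) / (8.8) = -0.763
Iteration 2:
  u = (8 - (3.2)·-0.526 - (-3)·-0.763) / (7.2) = 1.027
  v = (3 - (4)·1.027 - (-2.3)·-0.763) / (8.3) = -0.345
  w = (3 - (3.8)·1.027 - (-1)·-0.345) / (8.8) = -0.142
Iteration 3:
  u = (8 - (3.2)·-0.345 - (-3)·-0.142) / (7.2) = 1.205
  v = (3 - (4)·1.205 - (-2.3)·-0.142) / (8.3) = -0.259
  w = (3 - (3.8)·1.205 - (-1)·-0.259) / (8.8) = -0.209

(1.205, -0.259, -0.209)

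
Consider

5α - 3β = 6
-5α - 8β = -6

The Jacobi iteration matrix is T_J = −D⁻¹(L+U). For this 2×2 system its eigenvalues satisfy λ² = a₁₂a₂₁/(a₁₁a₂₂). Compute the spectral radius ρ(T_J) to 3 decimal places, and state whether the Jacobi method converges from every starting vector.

0.612

a₁₂a₂₁/(a₁₁a₂₂) = (-3)·(-5) / ((5)·(-8)) = -0.375000
ρ = √|-0.375000| = √0.375000 = 0.612
ρ < 1, so Jacobi converges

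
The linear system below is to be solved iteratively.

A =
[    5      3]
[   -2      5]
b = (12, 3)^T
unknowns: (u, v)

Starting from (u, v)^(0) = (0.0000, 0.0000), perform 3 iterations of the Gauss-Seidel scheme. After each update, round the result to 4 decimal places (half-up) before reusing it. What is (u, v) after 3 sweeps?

(1.6886, 1.2754)

Iteration 1:
  u = (12 - (3)·0.0000) / (5) = 2.4000
  v = (3 - (-2)·2.4000) / (5) = 1.5600
Iteration 2:
  u = (12 - (3)·1.5600) / (5) = 1.4640
  v = (3 - (-2)·1.4640) / (5) = 1.1856
Iteration 3:
  u = (12 - (3)·1.1856) / (5) = 1.6886
  v = (3 - (-2)·1.6886) / (5) = 1.2754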